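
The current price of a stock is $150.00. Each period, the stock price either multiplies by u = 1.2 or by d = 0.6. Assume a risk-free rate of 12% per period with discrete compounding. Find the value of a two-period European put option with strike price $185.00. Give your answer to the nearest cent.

$16.04

Risk-neutral probability p = (1 + 0.12 − 0.6)/(1.2 − 0.6) = 0.5200/0.6000 = 0.8667
Terminal stock prices: S_uu = 216, S_ud = 108, S_dd = 54
Terminal payoffs (K − S): max(-31, 0) = 0, max(77, 0) = 77, max(131, 0) = 131
Node u (S = 180): V_u = 1/1.12·[0.8667·0.0000 + 0.1333·77.0000] = 9.1667
Node d (S = 90): V_d = 1/1.12·[0.8667·77.0000 + 0.1333·131.0000] = 75.1786
Node 0 (S = 150): V_0 = 1/1.12·[0.8667·9.1667 + 0.1333·75.1786] = 16.0431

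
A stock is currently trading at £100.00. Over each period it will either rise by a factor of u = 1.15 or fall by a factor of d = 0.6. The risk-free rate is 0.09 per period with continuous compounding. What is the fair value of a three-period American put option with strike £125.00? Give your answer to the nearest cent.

£25.00

Risk-neutral probability p = (e^0.09 − 0.6)/(1.15 − 0.6) = 0.4942/0.5500 = 0.8985
Terminal stock prices: S_uuu = 152.1, S_uud = 79.35, S_udd = 41.4, S_ddd = 21.6
Terminal payoffs (K − S): max(-27.09, 0) = 0, max(45.65, 0) = 45.65, max(83.6, 0) = 83.6, max(103.4, 0) = 103.4
Node uu (S = 132.2): continuation = e^(−0.09)·[0.8985·0.0000 + 0.1015·45.6500] = 4.2347; exercise value = 0.0000 ≤ continuation, so V_uu = 4.2347
Node ud (S = 69): continuation = e^(−0.09)·[0.8985·45.6500 + 0.1015·83.6000] = 45.2414; exercise value = 56.0000 > continuation, so V_ud = 56.0000 (exercise)
Node dd (S = 36): continuation = e^(−0.09)·[0.8985·83.6000 + 0.1015·103.4000] = 78.2414; exercise value = 89.0000 > continuation, so V_dd = 89.0000 (exercise)
Node u (S = 115): continuation = e^(−0.09)·[0.8985·4.2347 + 0.1015·56.0000] = 8.6723; exercise value = 10.0000 > continuation, so V_u = 10.0000 (exercise)
Node d (S = 60): continuation = e^(−0.09)·[0.8985·56.0000 + 0.1015·89.0000] = 54.2414; exercise value = 65.0000 > continuation, so V_d = 65.0000 (exercise)
Node 0 (S = 100): continuation = e^(−0.09)·[0.8985·10.0000 + 0.1015·65.0000] = 14.2414; exercise value = 25.0000 > continuation, so V_0 = 25.0000 (exercise)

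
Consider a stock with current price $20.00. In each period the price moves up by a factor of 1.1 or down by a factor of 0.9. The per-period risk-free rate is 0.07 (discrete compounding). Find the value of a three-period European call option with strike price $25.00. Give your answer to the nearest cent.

Risk-neutral probability p = (1 + 0.07 − 0.9)/(1.1 − 0.9) = 0.1700/0.2000 = 0.8500
Terminal stock prices: S_uuu = 26.62, S_uud = 21.78, S_udd = 17.82, S_ddd = 14.58
Terminal payoffs (S − K): max(1.62, 0) = 1.62, max(-3.22, 0) = 0, max(-7.18, 0) = 0, max(-10.42, 0) = 0
Node uu (S = 24.2): V_uu = 1/1.07·[0.8500·1.6200 + 0.1500·0.0000] = 1.2869
Node ud (S = 19.8): V_ud = 1/1.07·[0.8500·0.0000 + 0.1500·0.0000] = 0.0000
Node dd (S = 16.2): V_dd = 1/1.07·[0.8500·0.0000 + 0.1500·0.0000] = 0.0000
Node u (S = 22): V_u = 1/1.07·[0.8500·1.2869 + 0.1500·0.0000] = 1.0223
Node d (S = 18): V_d = 1/1.07·[0.8500·0.0000 + 0.1500·0.0000] = 0.0000
Node 0 (S = 20): V_0 = 1/1.07·[0.8500·1.0223 + 0.1500·0.0000] = 0.8121

$0.81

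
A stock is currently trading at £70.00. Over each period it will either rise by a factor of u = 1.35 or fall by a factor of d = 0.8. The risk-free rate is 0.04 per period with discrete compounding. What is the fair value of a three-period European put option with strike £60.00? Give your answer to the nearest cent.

£3.85

Risk-neutral probability p = (1 + 0.04 − 0.8)/(1.35 − 0.8) = 0.2400/0.5500 = 0.4364
Terminal stock prices: S_uuu = 172.2, S_uud = 102.1, S_udd = 60.48, S_ddd = 35.84
Terminal payoffs (K − S): max(-112.2, 0) = 0, max(-42.06, 0) = 0, max(-0.48, 0) = 0, max(24.16, 0) = 24.16
Node uu (S = 127.6): V_uu = 1/1.04·[0.4364·0.0000 + 0.5636·0.0000] = 0.0000
Node ud (S = 75.6): V_ud = 1/1.04·[0.4364·0.0000 + 0.5636·0.0000] = 0.0000
Node dd (S = 44.8): V_dd = 1/1.04·[0.4364·0.0000 + 0.5636·24.1600] = 13.0937
Node u (S = 94.5): V_u = 1/1.04·[0.4364·0.0000 + 0.5636·0.0000] = 0.0000
Node d (S = 56): V_d = 1/1.04·[0.4364·0.0000 + 0.5636·13.0937] = 7.0962
Node 0 (S = 70): V_0 = 1/1.04·[0.4364·0.0000 + 0.5636·7.0962] = 3.8459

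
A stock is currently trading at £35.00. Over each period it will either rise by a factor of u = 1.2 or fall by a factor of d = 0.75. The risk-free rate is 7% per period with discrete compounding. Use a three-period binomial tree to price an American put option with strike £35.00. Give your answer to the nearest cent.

£2.99

Risk-neutral probability p = (1 + 0.07 − 0.75)/(1.2 − 0.75) = 0.3200/0.4500 = 0.7111
Terminal stock prices: S_uuu = 60.48, S_uud = 37.8, S_udd = 23.62, S_ddd = 14.77
Terminal payoffs (K − S): max(-25.48, 0) = 0, max(-2.8, 0) = 0, max(11.38, 0) = 11.38, max(20.23, 0) = 20.23
Node uu (S = 50.4): continuation = 1/1.07·[0.7111·0.0000 + 0.2889·0.0000] = 0.0000; exercise value = 0.0000 ≤ continuation, so V_uu = 0.0000
Node ud (S = 31.5): continuation = 1/1.07·[0.7111·0.0000 + 0.2889·11.3750] = 3.0711; exercise value = 3.5000 > continuation, so V_ud = 3.5000 (exercise)
Node dd (S = 19.69): continuation = 1/1.07·[0.7111·11.3750 + 0.2889·20.2344] = 13.0228; exercise value = 15.3125 > continuation, so V_dd = 15.3125 (exercise)
Node u (S = 42): continuation = 1/1.07·[0.7111·0.0000 + 0.2889·3.5000] = 0.9450; exercise value = 0.0000 ≤ continuation, so V_u = 0.9450
Node d (S = 26.25): continuation = 1/1.07·[0.7111·3.5000 + 0.2889·15.3125] = 6.4603; exercise value = 8.7500 > continuation, so V_d = 8.7500 (exercise)
Node 0 (S = 35): continuation = 1/1.07·[0.7111·0.9450 + 0.2889·8.7500] = 2.9904; exercise value = 0.0000 ≤ continuation, so V_0 = 2.9904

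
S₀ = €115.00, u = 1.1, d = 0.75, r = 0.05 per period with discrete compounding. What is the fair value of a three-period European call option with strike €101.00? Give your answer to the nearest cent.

€29.24

Risk-neutral probability p = (1 + 0.05 − 0.75)/(1.1 − 0.75) = 0.3000/0.3500 = 0.8571
Terminal stock prices: S_uuu = 153.1, S_uud = 104.4, S_udd = 71.16, S_ddd = 48.52
Terminal payoffs (S − K): max(52.07, 0) = 52.07, max(3.363, 0) = 3.363, max(-29.84, 0) = 0, max(-52.48, 0) = 0
Node uu (S = 139.2): V_uu = 1/1.05·[0.8571·52.0650 + 0.1429·3.3625] = 42.9595
Node ud (S = 94.88): V_ud = 1/1.05·[0.8571·3.3625 + 0.1429·0.0000] = 2.7449
Node dd (S = 64.69): V_dd = 1/1.05·[0.8571·0.0000 + 0.1429·0.0000] = 0.0000
Node u (S = 126.5): V_u = 1/1.05·[0.8571·42.9595 + 0.1429·2.7449] = 35.4425
Node d (S = 86.25): V_d = 1/1.05·[0.8571·2.7449 + 0.1429·0.0000] = 2.2407
Node 0 (S = 115): V_0 = 1/1.05·[0.8571·35.4425 + 0.1429·2.2407] = 29.2375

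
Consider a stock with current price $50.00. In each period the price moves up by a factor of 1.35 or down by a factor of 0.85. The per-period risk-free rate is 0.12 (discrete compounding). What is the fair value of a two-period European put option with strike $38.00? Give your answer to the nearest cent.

$0.32

Risk-neutral probability p = (1 + 0.12 − 0.85)/(1.35 − 0.85) = 0.2700/0.5000 = 0.5400
Terminal stock prices: S_uu = 91.13, S_ud = 57.38, S_dd = 36.12
Terminal payoffs (K − S): max(-53.13, 0) = 0, max(-19.38, 0) = 0, max(1.875, 0) = 1.875
Node u (S = 67.5): V_u = 1/1.12·[0.5400·0.0000 + 0.4600·0.0000] = 0.0000
Node d (S = 42.5): V_d = 1/1.12·[0.5400·0.0000 + 0.4600·1.8750] = 0.7701
Node 0 (S = 50): V_0 = 1/1.12·[0.5400·0.0000 + 0.4600·0.7701] = 0.3163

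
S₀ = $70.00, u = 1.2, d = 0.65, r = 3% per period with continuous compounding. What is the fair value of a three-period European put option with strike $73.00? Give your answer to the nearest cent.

Risk-neutral probability p = (e^0.03 − 0.65)/(1.2 − 0.65) = 0.3805/0.5500 = 0.6917
Terminal stock prices: S_uuu = 121, S_uud = 65.52, S_udd = 35.49, S_ddd = 19.22
Terminal payoffs (K − S): max(-47.96, 0) = 0, max(7.48, 0) = 7.48, max(37.51, 0) = 37.51, max(53.78, 0) = 53.78
Node uu (S = 100.8): V_uu = e^(−0.03)·[0.6917·0.0000 + 0.3083·7.4800] = 2.2377
Node ud (S = 54.6): V_ud = e^(−0.03)·[0.6917·7.4800 + 0.3083·37.5100] = 16.2425
Node dd (S = 29.58): V_dd = e^(−0.03)·[0.6917·37.5100 + 0.3083·53.7763] = 41.2675
Node u (S = 84): V_u = e^(−0.03)·[0.6917·2.2377 + 0.3083·16.2425] = 6.3611
Node d (S = 45.5): V_d = e^(−0.03)·[0.6917·16.2425 + 0.3083·41.2675] = 23.2488
Node 0 (S = 70): V_0 = e^(−0.03)·[0.6917·6.3611 + 0.3083·23.2488] = 11.2252

$11.23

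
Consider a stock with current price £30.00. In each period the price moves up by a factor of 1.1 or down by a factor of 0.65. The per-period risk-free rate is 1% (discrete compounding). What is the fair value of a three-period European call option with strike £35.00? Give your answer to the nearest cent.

£2.45

Risk-neutral probability p = (1 + 0.01 − 0.65)/(1.1 − 0.65) = 0.3600/0.4500 = 0.8000
Terminal stock prices: S_uuu = 39.93, S_uud = 23.6, S_udd = 13.94, S_ddd = 8.239
Terminal payoffs (S − K): max(4.93, 0) = 4.93, max(-11.4, 0) = 0, max(-21.06, 0) = 0, max(-26.76, 0) = 0
Node uu (S = 36.3): V_uu = 1/1.01·[0.8000·4.9300 + 0.2000·0.0000] = 3.9050
Node ud (S = 21.45): V_ud = 1/1.01·[0.8000·0.0000 + 0.2000·0.0000] = 0.0000
Node dd (S = 12.68): V_dd = 1/1.01·[0.8000·0.0000 + 0.2000·0.0000] = 0.0000
Node u (S = 33): V_u = 1/1.01·[0.8000·3.9050 + 0.2000·0.0000] = 3.0930
Node d (S = 19.5): V_d = 1/1.01·[0.8000·0.0000 + 0.2000·0.0000] = 0.0000
Node 0 (S = 30): V_0 = 1/1.01·[0.8000·3.0930 + 0.2000·0.0000] = 2.4499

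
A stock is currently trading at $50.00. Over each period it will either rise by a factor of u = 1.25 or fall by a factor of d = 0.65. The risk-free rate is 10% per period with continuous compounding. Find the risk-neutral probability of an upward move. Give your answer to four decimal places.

Risk-neutral probability p = (e^0.1 − 0.65)/(1.25 − 0.65) = 0.4552/0.6000 = 0.7586

p = 0.7586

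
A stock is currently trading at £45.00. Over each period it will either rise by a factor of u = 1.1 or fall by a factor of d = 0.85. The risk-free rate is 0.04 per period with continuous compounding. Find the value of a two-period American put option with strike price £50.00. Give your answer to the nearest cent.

Risk-neutral probability p = (e^0.04 − 0.85)/(1.1 − 0.85) = 0.1908/0.2500 = 0.7632
Terminal stock prices: S_uu = 54.45, S_ud = 42.08, S_dd = 32.51
Terminal payoffs (K − S): max(-4.45, 0) = 0, max(7.925, 0) = 7.925, max(17.49, 0) = 17.49
Node u (S = 49.5): continuation = e^(−0.04)·[0.7632·0.0000 + 0.2368·7.9250] = 1.8027; exercise value = 0.5000 ≤ continuation, so V_u = 1.8027
Node d (S = 38.25): continuation = e^(−0.04)·[0.7632·7.9250 + 0.2368·17.4875] = 9.7895; exercise value = 11.7500 > continuation, so V_d = 11.7500 (exercise)
Node 0 (S = 45): continuation = e^(−0.04)·[0.7632·1.8027 + 0.2368·11.7500] = 3.9948; exercise value = 5.0000 > continuation, so V_0 = 5.0000 (exercise)

£5.00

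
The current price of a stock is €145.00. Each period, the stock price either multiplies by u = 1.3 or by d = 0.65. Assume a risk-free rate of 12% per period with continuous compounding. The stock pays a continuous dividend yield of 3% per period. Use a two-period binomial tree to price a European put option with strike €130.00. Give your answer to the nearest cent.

€7.97

Per-period risk-free factor R = e^0.12 = 1.1275; dividend-adjusted growth = e^(0.12−0.03) = 1.0942.
Risk-neutral probability p = (1.0942 − 0.65)/(1.3 − 0.65) = 0.4442/0.6500 = 0.6833
Terminal stock prices: S_uu = 245.1, S_ud = 122.5, S_dd = 61.26
Terminal payoffs (K − S): max(-115.1, 0) = 0, max(7.475, 0) = 7.475, max(68.74, 0) = 68.74
Node u (S = 188.5): V_u = e^(−0.12)·[0.6833·0.0000 + 0.3167·7.4750] = 2.0993
Node d (S = 94.25): V_d = e^(−0.12)·[0.6833·7.4750 + 0.3167·68.7375] = 23.8352
Node 0 (S = 145): V_0 = e^(−0.12)·[0.6833·2.0993 + 0.3167·23.8352] = 7.9664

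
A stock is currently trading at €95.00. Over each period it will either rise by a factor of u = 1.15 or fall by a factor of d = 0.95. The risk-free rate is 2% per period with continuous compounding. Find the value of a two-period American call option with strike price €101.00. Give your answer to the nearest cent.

Risk-neutral probability p = (e^0.02 − 0.95)/(1.15 − 0.95) = 0.0702/0.2000 = 0.3510
Terminal stock prices: S_uu = 125.6, S_ud = 103.8, S_dd = 85.74
Terminal payoffs (S − K): max(24.64, 0) = 24.64, max(2.787, 0) = 2.787, max(-15.26, 0) = 0
Node u (S = 109.2): continuation = e^(−0.02)·[0.3510·24.6375 + 0.6490·2.7875] = 10.2499; exercise value = 8.2500 ≤ continuation, so V_u = 10.2499
Node d (S = 90.25): continuation = e^(−0.02)·[0.3510·2.7875 + 0.6490·0.0000] = 0.9591; exercise value = 0.0000 ≤ continuation, so V_d = 0.9591
Node 0 (S = 95): continuation = e^(−0.02)·[0.3510·10.2499 + 0.6490·0.9591] = 4.1367; exercise value = 0.0000 ≤ continuation, so V_0 = 4.1367

€4.14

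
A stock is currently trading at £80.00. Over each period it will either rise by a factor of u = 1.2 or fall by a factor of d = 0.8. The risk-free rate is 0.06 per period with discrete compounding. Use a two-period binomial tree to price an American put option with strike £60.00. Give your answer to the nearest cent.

£0.96

Risk-neutral probability p = (1 + 0.06 − 0.8)/(1.2 − 0.8) = 0.2600/0.4000 = 0.6500
Terminal stock prices: S_uu = 115.2, S_ud = 76.8, S_dd = 51.2
Terminal payoffs (K − S): max(-55.2, 0) = 0, max(-16.8, 0) = 0, max(8.8, 0) = 8.8
Node u (S = 96): continuation = 1/1.06·[0.6500·0.0000 + 0.3500·0.0000] = 0.0000; exercise value = 0.0000 ≤ continuation, so V_u = 0.0000
Node d (S = 64): continuation = 1/1.06·[0.6500·0.0000 + 0.3500·8.8000] = 2.9057; exercise value = 0.0000 ≤ continuation, so V_d = 2.9057
Node 0 (S = 80): continuation = 1/1.06·[0.6500·0.0000 + 0.3500·2.9057] = 0.9594; exercise value = 0.0000 ≤ continuation, so V_0 = 0.9594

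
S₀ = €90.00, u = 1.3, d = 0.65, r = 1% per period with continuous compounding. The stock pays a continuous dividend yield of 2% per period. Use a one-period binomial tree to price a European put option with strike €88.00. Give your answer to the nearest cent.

Per-period risk-free factor R = e^0.01 = 1.0101; dividend-adjusted growth = e^(0.01−0.02) = 0.9900.
Risk-neutral probability p = (0.9900 − 0.65)/(1.3 − 0.65) = 0.3400/0.6500 = 0.5232
Terminal stock prices: S_u = 117, S_d = 58.5
Terminal payoffs (K − S): max(-29, 0) = 0, max(29.5, 0) = 29.5
Node 0 (S = 90): V_0 = e^(−0.01)·[0.5232·0.0000 + 0.4768·29.5000] = 13.9270

€13.93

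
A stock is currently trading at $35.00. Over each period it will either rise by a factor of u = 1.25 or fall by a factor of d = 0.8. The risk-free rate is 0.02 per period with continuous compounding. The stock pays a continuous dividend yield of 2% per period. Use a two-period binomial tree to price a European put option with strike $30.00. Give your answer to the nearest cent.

$2.25

Per-period risk-free factor R = e^0.02 = 1.0202; dividend-adjusted growth = e^(0.02−0.02) = 1.0000.
Risk-neutral probability p = (1.0000 − 0.8)/(1.25 − 0.8) = 0.2000/0.4500 = 0.4444
Terminal stock prices: S_uu = 54.69, S_ud = 35, S_dd = 22.4
Terminal payoffs (K − S): max(-24.69, 0) = 0, max(-5, 0) = 0, max(7.6, 0) = 7.6
Node u (S = 43.75): V_u = e^(−0.02)·[0.4444·0.0000 + 0.5556·0.0000] = 0.0000
Node d (S = 28): V_d = e^(−0.02)·[0.4444·0.0000 + 0.5556·7.6000] = 4.1386
Node 0 (S = 35): V_0 = e^(−0.02)·[0.4444·0.0000 + 0.5556·4.1386] = 2.2537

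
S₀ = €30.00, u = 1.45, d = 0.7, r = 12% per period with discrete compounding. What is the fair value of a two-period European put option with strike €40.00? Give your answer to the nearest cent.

€7.66

Risk-neutral probability p = (1 + 0.12 − 0.7)/(1.45 − 0.7) = 0.4200/0.7500 = 0.5600
Terminal stock prices: S_uu = 63.08, S_ud = 30.45, S_dd = 14.7
Terminal payoffs (K − S): max(-23.08, 0) = 0, max(9.55, 0) = 9.55, max(25.3, 0) = 25.3
Node u (S = 43.5): V_u = 1/1.12·[0.5600·0.0000 + 0.4400·9.5500] = 3.7518
Node d (S = 21): V_d = 1/1.12·[0.5600·9.5500 + 0.4400·25.3000] = 14.7143
Node 0 (S = 30): V_0 = 1/1.12·[0.5600·3.7518 + 0.4400·14.7143] = 7.6565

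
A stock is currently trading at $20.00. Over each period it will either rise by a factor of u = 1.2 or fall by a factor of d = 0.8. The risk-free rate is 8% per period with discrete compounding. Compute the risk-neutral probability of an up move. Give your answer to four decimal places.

Risk-neutral probability p = (1 + 0.08 − 0.8)/(1.2 − 0.8) = 0.2800/0.4000 = 0.7000

p = 0.7000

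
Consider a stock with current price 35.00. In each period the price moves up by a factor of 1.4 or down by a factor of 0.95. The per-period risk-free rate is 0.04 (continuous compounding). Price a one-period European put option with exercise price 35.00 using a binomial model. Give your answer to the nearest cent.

1.34

Risk-neutral probability p = (e^0.04 − 0.95)/(1.4 − 0.95) = 0.0908/0.4500 = 0.2018
Terminal stock prices: S_u = 49, S_d = 33.25
Terminal payoffs (K − S): max(-14, 0) = 0, max(1.75, 0) = 1.75
Node 0 (S = 35): V_0 = e^(−0.04)·[0.2018·0.0000 + 0.7982·1.7500] = 1.3421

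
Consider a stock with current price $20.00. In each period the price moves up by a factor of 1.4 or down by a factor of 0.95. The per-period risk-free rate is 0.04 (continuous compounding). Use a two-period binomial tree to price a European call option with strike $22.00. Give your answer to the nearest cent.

Risk-neutral probability p = (e^0.04 − 0.95)/(1.4 − 0.95) = 0.0908/0.4500 = 0.2018
Terminal stock prices: S_uu = 39.2, S_ud = 26.6, S_dd = 18.05
Terminal payoffs (S − K): max(17.2, 0) = 17.2, max(4.6, 0) = 4.6, max(-3.95, 0) = 0
Node u (S = 28): V_u = e^(−0.04)·[0.2018·17.2000 + 0.7982·4.6000] = 6.8626
Node d (S = 19): V_d = e^(−0.04)·[0.2018·4.6000 + 0.7982·0.0000] = 0.8919
Node 0 (S = 20): V_0 = e^(−0.04)·[0.2018·6.8626 + 0.7982·0.8919] = 2.0146

$2.01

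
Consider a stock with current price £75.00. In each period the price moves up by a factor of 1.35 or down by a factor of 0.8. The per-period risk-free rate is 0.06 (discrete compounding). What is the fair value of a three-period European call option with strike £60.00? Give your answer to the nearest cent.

£27.28

Risk-neutral probability p = (1 + 0.06 − 0.8)/(1.35 − 0.8) = 0.2600/0.5500 = 0.4727
Terminal stock prices: S_uuu = 184.5, S_uud = 109.4, S_udd = 64.8, S_ddd = 38.4
Terminal payoffs (S − K): max(124.5, 0) = 124.5, max(49.35, 0) = 49.35, max(4.8, 0) = 4.8, max(-21.6, 0) = 0
Node uu (S = 136.7): V_uu = 1/1.06·[0.4727·124.5281 + 0.5273·49.3500] = 80.0837
Node ud (S = 81): V_ud = 1/1.06·[0.4727·49.3500 + 0.5273·4.8000] = 24.3962
Node dd (S = 48): V_dd = 1/1.06·[0.4727·4.8000 + 0.5273·0.0000] = 2.1407
Node u (S = 101.2): V_u = 1/1.06·[0.4727·80.0837 + 0.5273·24.3962] = 47.8502
Node d (S = 60): V_d = 1/1.06·[0.4727·24.3962 + 0.5273·2.1407] = 11.9448
Node 0 (S = 75): V_0 = 1/1.06·[0.4727·47.8502 + 0.5273·11.9448] = 27.2814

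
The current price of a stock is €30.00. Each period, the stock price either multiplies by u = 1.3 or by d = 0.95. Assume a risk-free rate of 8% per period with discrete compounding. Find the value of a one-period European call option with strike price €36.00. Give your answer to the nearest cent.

€1.03

Risk-neutral probability p = (1 + 0.08 − 0.95)/(1.3 − 0.95) = 0.1300/0.3500 = 0.3714
Terminal stock prices: S_u = 39, S_d = 28.5
Terminal payoffs (S − K): max(3, 0) = 3, max(-7.5, 0) = 0
Node 0 (S = 30): V_0 = 1/1.08·[0.3714·3.0000 + 0.6286·0.0000] = 1.0317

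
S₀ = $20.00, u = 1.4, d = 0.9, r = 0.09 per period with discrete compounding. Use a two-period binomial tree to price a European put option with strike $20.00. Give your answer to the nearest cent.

Risk-neutral probability p = (1 + 0.09 − 0.9)/(1.4 − 0.9) = 0.1900/0.5000 = 0.3800
Terminal stock prices: S_uu = 39.2, S_ud = 25.2, S_dd = 16.2
Terminal payoffs (K − S): max(-19.2, 0) = 0, max(-5.2, 0) = 0, max(3.8, 0) = 3.8
Node u (S = 28): V_u = 1/1.09·[0.3800·0.0000 + 0.6200·0.0000] = 0.0000
Node d (S = 18): V_d = 1/1.09·[0.3800·0.0000 + 0.6200·3.8000] = 2.1615
Node 0 (S = 20): V_0 = 1/1.09·[0.3800·0.0000 + 0.6200·2.1615] = 1.2295

$1.23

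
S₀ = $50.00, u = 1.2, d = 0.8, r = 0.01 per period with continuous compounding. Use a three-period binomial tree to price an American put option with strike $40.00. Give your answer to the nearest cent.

$2.14

Risk-neutral probability p = (e^0.01 − 0.8)/(1.2 − 0.8) = 0.2101/0.4000 = 0.5251
Terminal stock prices: S_uuu = 86.4, S_uud = 57.6, S_udd = 38.4, S_ddd = 25.6
Terminal payoffs (K − S): max(-46.4, 0) = 0, max(-17.6, 0) = 0, max(1.6, 0) = 1.6, max(14.4, 0) = 14.4
Node uu (S = 72): continuation = e^(−0.01)·[0.5251·0.0000 + 0.4749·0.0000] = 0.0000; exercise value = 0.0000 ≤ continuation, so V_uu = 0.0000
Node ud (S = 48): continuation = e^(−0.01)·[0.5251·0.0000 + 0.4749·1.6000] = 0.7522; exercise value = 0.0000 ≤ continuation, so V_ud = 0.7522
Node dd (S = 32): continuation = e^(−0.01)·[0.5251·1.6000 + 0.4749·14.4000] = 7.6020; exercise value = 8.0000 > continuation, so V_dd = 8.0000 (exercise)
Node u (S = 60): continuation = e^(−0.01)·[0.5251·0.0000 + 0.4749·0.7522] = 0.3537; exercise value = 0.0000 ≤ continuation, so V_u = 0.3537
Node d (S = 40): continuation = e^(−0.01)·[0.5251·0.7522 + 0.4749·8.0000] = 4.1523; exercise value = 0.0000 ≤ continuation, so V_d = 4.1523
Node 0 (S = 50): continuation = e^(−0.01)·[0.5251·0.3537 + 0.4749·4.1523] = 2.1361; exercise value = 0.0000 ≤ continuation, so V_0 = 2.1361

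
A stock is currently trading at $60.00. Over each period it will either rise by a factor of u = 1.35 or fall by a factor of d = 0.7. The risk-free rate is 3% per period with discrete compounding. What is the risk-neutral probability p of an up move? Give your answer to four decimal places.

p = 0.5077

Risk-neutral probability p = (1 + 0.03 − 0.7)/(1.35 − 0.7) = 0.3300/0.6500 = 0.5077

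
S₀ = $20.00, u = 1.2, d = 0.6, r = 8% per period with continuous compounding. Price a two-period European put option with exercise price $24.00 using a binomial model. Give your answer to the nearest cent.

$3.11

Risk-neutral probability p = (e^0.08 − 0.6)/(1.2 − 0.6) = 0.4833/0.6000 = 0.8055
Terminal stock prices: S_uu = 28.8, S_ud = 14.4, S_dd = 7.2
Terminal payoffs (K − S): max(-4.8, 0) = 0, max(9.6, 0) = 9.6, max(16.8, 0) = 16.8
Node u (S = 24): V_u = e^(−0.08)·[0.8055·0.0000 + 0.1945·9.6000] = 1.7238
Node d (S = 12): V_d = e^(−0.08)·[0.8055·9.6000 + 0.1945·16.8000] = 10.1548
Node 0 (S = 20): V_0 = e^(−0.08)·[0.8055·1.7238 + 0.1945·10.1548] = 3.1052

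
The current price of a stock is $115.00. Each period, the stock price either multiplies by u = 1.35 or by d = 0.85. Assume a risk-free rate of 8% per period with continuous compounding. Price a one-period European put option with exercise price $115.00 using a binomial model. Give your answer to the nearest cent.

$8.49

Risk-neutral probability p = (e^0.08 − 0.85)/(1.35 − 0.85) = 0.2333/0.5000 = 0.4666
Terminal stock prices: S_u = 155.2, S_d = 97.75
Terminal payoffs (K − S): max(-40.25, 0) = 0, max(17.25, 0) = 17.25
Node 0 (S = 115): V_0 = e^(−0.08)·[0.4666·0.0000 + 0.5334·17.2500] = 8.4941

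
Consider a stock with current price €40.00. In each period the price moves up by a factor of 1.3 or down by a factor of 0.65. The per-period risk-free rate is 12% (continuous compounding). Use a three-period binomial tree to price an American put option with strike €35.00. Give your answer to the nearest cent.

€2.59

Risk-neutral probability p = (e^0.12 − 0.65)/(1.3 − 0.65) = 0.4775/0.6500 = 0.7346
Terminal stock prices: S_uuu = 87.88, S_uud = 43.94, S_udd = 21.97, S_ddd = 10.98
Terminal payoffs (K − S): max(-52.88, 0) = 0, max(-8.94, 0) = 0, max(13.03, 0) = 13.03, max(24.02, 0) = 24.02
Node uu (S = 67.6): continuation = e^(−0.12)·[0.7346·0.0000 + 0.2654·0.0000] = 0.0000; exercise value = 0.0000 ≤ continuation, so V_uu = 0.0000
Node ud (S = 33.8): continuation = e^(−0.12)·[0.7346·0.0000 + 0.2654·13.0300] = 3.0670; exercise value = 1.2000 ≤ continuation, so V_ud = 3.0670
Node dd (S = 16.9): continuation = e^(−0.12)·[0.7346·13.0300 + 0.2654·24.0150] = 14.1422; exercise value = 18.1000 > continuation, so V_dd = 18.1000 (exercise)
Node u (S = 52): continuation = e^(−0.12)·[0.7346·0.0000 + 0.2654·3.0670] = 0.7219; exercise value = 0.0000 ≤ continuation, so V_u = 0.7219
Node d (S = 26): continuation = e^(−0.12)·[0.7346·3.0670 + 0.2654·18.1000] = 6.2586; exercise value = 9.0000 > continuation, so V_d = 9.0000 (exercise)
Node 0 (S = 40): continuation = e^(−0.12)·[0.7346·0.7219 + 0.2654·9.0000] = 2.5888; exercise value = 0.0000 ≤ continuation, so V_0 = 2.5888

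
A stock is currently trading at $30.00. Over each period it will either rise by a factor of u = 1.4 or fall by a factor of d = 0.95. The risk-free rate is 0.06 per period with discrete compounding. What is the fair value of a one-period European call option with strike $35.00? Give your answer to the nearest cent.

Risk-neutral probability p = (1 + 0.06 − 0.95)/(1.4 − 0.95) = 0.1100/0.4500 = 0.2444
Terminal stock prices: S_u = 42, S_d = 28.5
Terminal payoffs (S − K): max(7, 0) = 7, max(-6.5, 0) = 0
Node 0 (S = 30): V_0 = 1/1.06·[0.2444·7.0000 + 0.7556·0.0000] = 1.6143

$1.61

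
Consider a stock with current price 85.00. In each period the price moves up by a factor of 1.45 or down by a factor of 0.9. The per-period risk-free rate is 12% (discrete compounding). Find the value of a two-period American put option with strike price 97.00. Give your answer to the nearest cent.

Risk-neutral probability p = (1 + 0.12 − 0.9)/(1.45 − 0.9) = 0.2200/0.5500 = 0.4000
Terminal stock prices: S_uu = 178.7, S_ud = 110.9, S_dd = 68.85
Terminal payoffs (K − S): max(-81.71, 0) = 0, max(-13.92, 0) = 0, max(28.15, 0) = 28.15
Node u (S = 123.2): continuation = 1/1.12·[0.4000·0.0000 + 0.6000·0.0000] = 0.0000; exercise value = 0.0000 ≤ continuation, so V_u = 0.0000
Node d (S = 76.5): continuation = 1/1.12·[0.4000·0.0000 + 0.6000·28.1500] = 15.0804; exercise value = 20.5000 > continuation, so V_d = 20.5000 (exercise)
Node 0 (S = 85): continuation = 1/1.12·[0.4000·0.0000 + 0.6000·20.5000] = 10.9821; exercise value = 12.0000 > continuation, so V_0 = 12.0000 (exercise)

12.00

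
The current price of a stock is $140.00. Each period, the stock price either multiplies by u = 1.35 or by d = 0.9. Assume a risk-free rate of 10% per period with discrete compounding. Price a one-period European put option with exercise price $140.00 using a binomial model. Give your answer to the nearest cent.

$7.07

Risk-neutral probability p = (1 + 0.1 − 0.9)/(1.35 − 0.9) = 0.2000/0.4500 = 0.4444
Terminal stock prices: S_u = 189, S_d = 126
Terminal payoffs (K − S): max(-49, 0) = 0, max(14, 0) = 14
Node 0 (S = 140): V_0 = 1/1.1·[0.4444·0.0000 + 0.5556·14.0000] = 7.0707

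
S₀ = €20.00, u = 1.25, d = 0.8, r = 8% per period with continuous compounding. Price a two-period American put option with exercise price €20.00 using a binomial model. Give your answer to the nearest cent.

€1.37

Risk-neutral probability p = (e^0.08 − 0.8)/(1.25 − 0.8) = 0.2833/0.4500 = 0.6295
Terminal stock prices: S_uu = 31.25, S_ud = 20, S_dd = 12.8
Terminal payoffs (K − S): max(-11.25, 0) = 0, max(0, 0) = 0, max(7.2, 0) = 7.2
Node u (S = 25): continuation = e^(−0.08)·[0.6295·0.0000 + 0.3705·0.0000] = 0.0000; exercise value = 0.0000 ≤ continuation, so V_u = 0.0000
Node d (S = 16): continuation = e^(−0.08)·[0.6295·0.0000 + 0.3705·7.2000] = 2.4623; exercise value = 4.0000 > continuation, so V_d = 4.0000 (exercise)
Node 0 (S = 20): continuation = e^(−0.08)·[0.6295·0.0000 + 0.3705·4.0000] = 1.3680; exercise value = 0.0000 ≤ continuation, so V_0 = 1.3680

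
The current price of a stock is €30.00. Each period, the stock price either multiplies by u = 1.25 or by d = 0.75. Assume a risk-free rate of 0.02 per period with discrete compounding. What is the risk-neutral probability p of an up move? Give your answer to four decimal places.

p = 0.5400

Risk-neutral probability p = (1 + 0.02 − 0.75)/(1.25 − 0.75) = 0.2700/0.5000 = 0.5400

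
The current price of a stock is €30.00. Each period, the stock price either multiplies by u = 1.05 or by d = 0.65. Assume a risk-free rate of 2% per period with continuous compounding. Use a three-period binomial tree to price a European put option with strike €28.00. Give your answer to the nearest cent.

Risk-neutral probability p = (e^0.02 − 0.65)/(1.05 − 0.65) = 0.3702/0.4000 = 0.9255
Terminal stock prices: S_uuu = 34.73, S_uud = 21.5, S_udd = 13.31, S_ddd = 8.239
Terminal payoffs (K − S): max(-6.729, 0) = 0, max(6.501, 0) = 6.501, max(14.69, 0) = 14.69, max(19.76, 0) = 19.76
Node uu (S = 33.08): V_uu = e^(−0.02)·[0.9255·0.0000 + 0.0745·6.5012] = 0.4747
Node ud (S = 20.48): V_ud = e^(−0.02)·[0.9255·6.5012 + 0.0745·14.6912] = 6.9706
Node dd (S = 12.68): V_dd = e^(−0.02)·[0.9255·14.6912 + 0.0745·19.7613] = 14.7706
Node u (S = 31.5): V_u = e^(−0.02)·[0.9255·0.4747 + 0.0745·6.9706] = 0.9397
Node d (S = 19.5): V_d = e^(−0.02)·[0.9255·6.9706 + 0.0745·14.7706] = 7.4021
Node 0 (S = 30): V_0 = e^(−0.02)·[0.9255·0.9397 + 0.0745·7.4021] = 1.3930

€1.39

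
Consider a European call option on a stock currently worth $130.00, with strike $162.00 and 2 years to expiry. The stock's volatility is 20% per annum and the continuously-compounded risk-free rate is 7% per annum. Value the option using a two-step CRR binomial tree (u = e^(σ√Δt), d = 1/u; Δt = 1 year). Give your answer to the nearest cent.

CRR parameters: u = e^(σ√Δt) = e^(0.2·√1) = 1.2214, d = 1/u = 0.8187
Per-period rate: rΔt = 0.07·1 = 0.07, so R = e^0.07 = 1.0725
Risk-neutral probability p = (e^0.07 − 0.8187)/(1.2214 − 0.8187) = 0.2538/0.4027 = 0.6302
Terminal stock prices: S_uu = 193.9, S_ud = 130, S_dd = 87.14
Terminal payoffs (S − K): max(31.94, 0) = 31.94, max(-32, 0) = 0, max(-74.86, 0) = 0
Node u (S = 158.8): V_u = e^(−0.07)·[0.6302·31.9372 + 0.3698·0.0000] = 18.7671
Node d (S = 106.4): V_d = e^(−0.07)·[0.6302·0.0000 + 0.3698·0.0000] = 0.0000
Node 0 (S = 130): V_0 = e^(−0.07)·[0.6302·18.7671 + 0.3698·0.0000] = 11.0281

$11.03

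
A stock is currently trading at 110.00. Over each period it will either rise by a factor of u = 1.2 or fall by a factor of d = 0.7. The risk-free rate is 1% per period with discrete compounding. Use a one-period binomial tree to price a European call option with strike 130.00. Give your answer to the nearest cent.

1.23

Risk-neutral probability p = (1 + 0.01 − 0.7)/(1.2 − 0.7) = 0.3100/0.5000 = 0.6200
Terminal stock prices: S_u = 132, S_d = 77
Terminal payoffs (S − K): max(2, 0) = 2, max(-53, 0) = 0
Node 0 (S = 110): V_0 = 1/1.01·[0.6200·2.0000 + 0.3800·0.0000] = 1.2277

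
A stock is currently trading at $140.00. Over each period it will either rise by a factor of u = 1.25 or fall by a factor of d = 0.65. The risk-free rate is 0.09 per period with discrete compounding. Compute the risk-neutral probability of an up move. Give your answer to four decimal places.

p = 0.7333

Risk-neutral probability p = (1 + 0.09 − 0.65)/(1.25 − 0.65) = 0.4400/0.6000 = 0.7333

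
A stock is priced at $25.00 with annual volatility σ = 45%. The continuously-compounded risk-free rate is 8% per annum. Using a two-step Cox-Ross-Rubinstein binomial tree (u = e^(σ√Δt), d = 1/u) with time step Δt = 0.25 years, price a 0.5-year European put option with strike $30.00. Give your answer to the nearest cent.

CRR parameters: u = e^(σ√Δt) = e^(0.45·√0.25) = 1.2523, d = 1/u = 0.7985
Per-period rate: rΔt = 0.08·0.25 = 0.02, so R = e^0.02 = 1.0202
Risk-neutral probability p = (e^0.02 − 0.7985)/(1.2523 − 0.7985) = 0.2217/0.4538 = 0.4885
Terminal stock prices: S_uu = 39.21, S_ud = 25, S_dd = 15.94
Terminal payoffs (K − S): max(-9.208, 0) = 0, max(5, 0) = 5, max(14.06, 0) = 14.06
Node u (S = 31.31): V_u = e^(−0.02)·[0.4885·0.0000 + 0.5115·5.0000] = 2.5069
Node d (S = 19.96): V_d = e^(−0.02)·[0.4885·5.0000 + 0.5115·14.0593] = 9.4431
Node 0 (S = 25): V_0 = e^(−0.02)·[0.4885·2.5069 + 0.5115·9.4431] = 5.9348

$5.93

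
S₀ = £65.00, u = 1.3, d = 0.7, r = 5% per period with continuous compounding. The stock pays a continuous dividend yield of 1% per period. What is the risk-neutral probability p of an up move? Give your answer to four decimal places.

Per-period risk-free factor R = e^0.05 = 1.0513; dividend-adjusted growth = e^(0.05−0.01) = 1.0408.
Risk-neutral probability p = (1.0408 − 0.7)/(1.3 − 0.7) = 0.3408/0.6000 = 0.5680

p = 0.5680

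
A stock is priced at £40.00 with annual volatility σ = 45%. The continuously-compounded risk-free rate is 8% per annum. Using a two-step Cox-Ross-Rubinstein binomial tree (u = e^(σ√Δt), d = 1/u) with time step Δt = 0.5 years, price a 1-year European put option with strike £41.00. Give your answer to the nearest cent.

£5.33

CRR parameters: u = e^(σ√Δt) = e^(0.45·√0.5) = 1.3746, d = 1/u = 0.7275
Per-period rate: rΔt = 0.08·0.5 = 0.04, so R = e^0.04 = 1.0408
Risk-neutral probability p = (e^0.04 − 0.7275)/(1.3746 − 0.7275) = 0.3134/0.6472 = 0.4842
Terminal stock prices: S_uu = 75.59, S_ud = 40, S_dd = 21.17
Terminal payoffs (K − S): max(-34.59, 0) = 0, max(1, 0) = 1, max(19.83, 0) = 19.83
Node u (S = 54.99): V_u = e^(−0.04)·[0.4842·0.0000 + 0.5158·1.0000] = 0.4956
Node d (S = 29.1): V_d = e^(−0.04)·[0.4842·1.0000 + 0.5158·19.8322] = 10.2940
Node 0 (S = 40): V_0 = e^(−0.04)·[0.4842·0.4956 + 0.5158·10.2940] = 5.3323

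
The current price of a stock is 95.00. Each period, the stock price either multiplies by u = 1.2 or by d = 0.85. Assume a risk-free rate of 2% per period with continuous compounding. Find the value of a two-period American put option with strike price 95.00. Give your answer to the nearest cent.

Risk-neutral probability p = (e^0.02 − 0.85)/(1.2 − 0.85) = 0.1702/0.3500 = 0.4863
Terminal stock prices: S_uu = 136.8, S_ud = 96.9, S_dd = 68.64
Terminal payoffs (K − S): max(-41.8, 0) = 0, max(-1.9, 0) = 0, max(26.36, 0) = 26.36
Node u (S = 114): continuation = e^(−0.02)·[0.4863·0.0000 + 0.5137·0.0000] = 0.0000; exercise value = 0.0000 ≤ continuation, so V_u = 0.0000
Node d (S = 80.75): continuation = e^(−0.02)·[0.4863·0.0000 + 0.5137·26.3625] = 13.2745; exercise value = 14.2500 > continuation, so V_d = 14.2500 (exercise)
Node 0 (S = 95): continuation = e^(−0.02)·[0.4863·0.0000 + 0.5137·14.2500] = 7.1754; exercise value = 0.0000 ≤ continuation, so V_0 = 7.1754

7.18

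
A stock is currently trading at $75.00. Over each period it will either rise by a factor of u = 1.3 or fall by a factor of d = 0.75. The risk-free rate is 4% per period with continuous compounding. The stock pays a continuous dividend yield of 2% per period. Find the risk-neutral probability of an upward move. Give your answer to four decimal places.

Per-period risk-free factor R = e^0.04 = 1.0408; dividend-adjusted growth = e^(0.04−0.02) = 1.0202.
Risk-neutral probability p = (1.0202 − 0.75)/(1.3 − 0.75) = 0.2702/0.5500 = 0.4913

p = 0.4913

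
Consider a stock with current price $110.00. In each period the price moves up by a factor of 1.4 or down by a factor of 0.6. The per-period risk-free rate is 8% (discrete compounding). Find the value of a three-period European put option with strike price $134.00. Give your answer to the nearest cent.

Risk-neutral probability p = (1 + 0.08 − 0.6)/(1.4 − 0.6) = 0.4800/0.8000 = 0.6000
Terminal stock prices: S_uuu = 301.8, S_uud = 129.4, S_udd = 55.44, S_ddd = 23.76
Terminal payoffs (K − S): max(-167.8, 0) = 0, max(4.64, 0) = 4.64, max(78.56, 0) = 78.56, max(110.2, 0) = 110.2
Node uu (S = 215.6): V_uu = 1/1.08·[0.6000·0.0000 + 0.4000·4.6400] = 1.7185
Node ud (S = 92.4): V_ud = 1/1.08·[0.6000·4.6400 + 0.4000·78.5600] = 31.6741
Node dd (S = 39.6): V_dd = 1/1.08·[0.6000·78.5600 + 0.4000·110.2400] = 84.4741
Node u (S = 154): V_u = 1/1.08·[0.6000·1.7185 + 0.4000·31.6741] = 12.6859
Node d (S = 66): V_d = 1/1.08·[0.6000·31.6741 + 0.4000·84.4741] = 48.8834
Node 0 (S = 110): V_0 = 1/1.08·[0.6000·12.6859 + 0.4000·48.8834] = 25.1527

$25.15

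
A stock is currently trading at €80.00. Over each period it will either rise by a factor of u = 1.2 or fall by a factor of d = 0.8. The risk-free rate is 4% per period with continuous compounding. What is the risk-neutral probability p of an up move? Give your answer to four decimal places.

p = 0.6020

Risk-neutral probability p = (e^0.04 − 0.8)/(1.2 − 0.8) = 0.2408/0.4000 = 0.6020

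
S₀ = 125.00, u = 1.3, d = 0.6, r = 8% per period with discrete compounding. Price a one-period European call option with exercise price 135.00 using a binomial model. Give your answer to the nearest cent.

Risk-neutral probability p = (1 + 0.08 − 0.6)/(1.3 − 0.6) = 0.4800/0.7000 = 0.6857
Terminal stock prices: S_u = 162.5, S_d = 75
Terminal payoffs (S − K): max(27.5, 0) = 27.5, max(-60, 0) = 0
Node 0 (S = 125): V_0 = 1/1.08·[0.6857·27.5000 + 0.3143·0.0000] = 17.4603

17.46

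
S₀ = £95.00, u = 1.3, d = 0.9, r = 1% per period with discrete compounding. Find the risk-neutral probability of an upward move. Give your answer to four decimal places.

p = 0.2750

Risk-neutral probability p = (1 + 0.01 − 0.9)/(1.3 − 0.9) = 0.1100/0.4000 = 0.2750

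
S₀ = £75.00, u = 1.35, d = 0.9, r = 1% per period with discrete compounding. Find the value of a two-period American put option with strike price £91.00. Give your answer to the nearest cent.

Risk-neutral probability p = (1 + 0.01 − 0.9)/(1.35 − 0.9) = 0.1100/0.4500 = 0.2444
Terminal stock prices: S_uu = 136.7, S_ud = 91.12, S_dd = 60.75
Terminal payoffs (K − S): max(-45.69, 0) = 0, max(-0.125, 0) = 0, max(30.25, 0) = 30.25
Node u (S = 101.2): continuation = 1/1.01·[0.2444·0.0000 + 0.7556·0.0000] = 0.0000; exercise value = 0.0000 ≤ continuation, so V_u = 0.0000
Node d (S = 67.5): continuation = 1/1.01·[0.2444·0.0000 + 0.7556·30.2500] = 22.6293; exercise value = 23.5000 > continuation, so V_d = 23.5000 (exercise)
Node 0 (S = 75): continuation = 1/1.01·[0.2444·0.0000 + 0.7556·23.5000] = 17.5798; exercise value = 16.0000 ≤ continuation, so V_0 = 17.5798

£17.58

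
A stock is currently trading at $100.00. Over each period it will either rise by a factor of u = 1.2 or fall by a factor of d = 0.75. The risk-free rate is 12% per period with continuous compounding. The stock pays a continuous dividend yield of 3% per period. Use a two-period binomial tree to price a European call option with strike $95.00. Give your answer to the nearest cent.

$22.55

Per-period risk-free factor R = e^0.12 = 1.1275; dividend-adjusted growth = e^(0.12−0.03) = 1.0942.
Risk-neutral probability p = (1.0942 − 0.75)/(1.2 − 0.75) = 0.3442/0.4500 = 0.7648
Terminal stock prices: S_uu = 144, S_ud = 90, S_dd = 56.25
Terminal payoffs (S − K): max(49, 0) = 49, max(-5, 0) = 0, max(-38.75, 0) = 0
Node u (S = 120): V_u = e^(−0.12)·[0.7648·49.0000 + 0.2352·0.0000] = 33.2389
Node d (S = 75): V_d = e^(−0.12)·[0.7648·0.0000 + 0.2352·0.0000] = 0.0000
Node 0 (S = 100): V_0 = e^(−0.12)·[0.7648·33.2389 + 0.2352·0.0000] = 22.5474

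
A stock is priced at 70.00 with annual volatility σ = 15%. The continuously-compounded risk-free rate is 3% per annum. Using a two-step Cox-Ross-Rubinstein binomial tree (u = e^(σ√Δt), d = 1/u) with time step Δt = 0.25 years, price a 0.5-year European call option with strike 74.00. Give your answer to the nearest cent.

2.04

CRR parameters: u = e^(σ√Δt) = e^(0.15·√0.25) = 1.0779, d = 1/u = 0.9277
Per-period rate: rΔt = 0.03·0.25 = 0.0075, so R = e^0.0075 = 1.0075
Risk-neutral probability p = (e^0.0075 − 0.9277)/(1.0779 − 0.9277) = 0.0798/0.1501 = 0.5314
Terminal stock prices: S_uu = 81.33, S_ud = 70, S_dd = 60.25
Terminal payoffs (S − K): max(7.328, 0) = 7.328, max(-4, 0) = 0, max(-13.75, 0) = 0
Node u (S = 75.45): V_u = e^(−0.0075)·[0.5314·7.3284 + 0.4686·0.0000] = 3.8652
Node d (S = 64.94): V_d = e^(−0.0075)·[0.5314·0.0000 + 0.4686·0.0000] = 0.0000
Node 0 (S = 70): V_0 = e^(−0.0075)·[0.5314·3.8652 + 0.4686·0.0000] = 2.0386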